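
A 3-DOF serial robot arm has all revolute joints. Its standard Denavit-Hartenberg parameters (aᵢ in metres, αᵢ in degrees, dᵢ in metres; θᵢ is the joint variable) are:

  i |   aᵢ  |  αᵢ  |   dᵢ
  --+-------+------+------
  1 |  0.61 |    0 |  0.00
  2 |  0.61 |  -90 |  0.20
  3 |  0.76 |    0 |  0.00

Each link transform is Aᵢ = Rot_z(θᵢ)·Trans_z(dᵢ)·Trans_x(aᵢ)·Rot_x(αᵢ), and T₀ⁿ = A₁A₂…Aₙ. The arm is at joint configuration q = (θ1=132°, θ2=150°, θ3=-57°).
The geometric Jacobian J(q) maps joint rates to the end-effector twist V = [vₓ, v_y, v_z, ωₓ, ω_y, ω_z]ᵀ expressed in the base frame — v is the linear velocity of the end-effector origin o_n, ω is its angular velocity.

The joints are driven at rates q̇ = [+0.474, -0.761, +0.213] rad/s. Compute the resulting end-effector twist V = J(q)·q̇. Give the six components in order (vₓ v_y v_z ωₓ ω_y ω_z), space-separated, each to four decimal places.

o_n = [-0.1953, -0.5482, 0.8374]
J₁: ẑ×o_n = [0.5482, -0.1953, 0.0000], ω = ẑ
J2: z=[0.0000, 0.0000, 1.0000] o=[-0.4082, 0.4533, 0.0000] → [1.0016, 0.2129, -0.0000, 0.0000, 0.0000, 1.0000]
J3: z=[0.9781, 0.2079, 0.0000] o=[-0.2813, -0.1434, 0.2000] → [0.1325, -0.6235, -0.4139, 0.9781, 0.2079, 0.0000]
V = J·q̇ = [-0.4741, -0.3874, -0.0882, 0.2083, 0.0443, -0.2870]

-0.4741 -0.3874 -0.0882 0.2083 0.0443 -0.2870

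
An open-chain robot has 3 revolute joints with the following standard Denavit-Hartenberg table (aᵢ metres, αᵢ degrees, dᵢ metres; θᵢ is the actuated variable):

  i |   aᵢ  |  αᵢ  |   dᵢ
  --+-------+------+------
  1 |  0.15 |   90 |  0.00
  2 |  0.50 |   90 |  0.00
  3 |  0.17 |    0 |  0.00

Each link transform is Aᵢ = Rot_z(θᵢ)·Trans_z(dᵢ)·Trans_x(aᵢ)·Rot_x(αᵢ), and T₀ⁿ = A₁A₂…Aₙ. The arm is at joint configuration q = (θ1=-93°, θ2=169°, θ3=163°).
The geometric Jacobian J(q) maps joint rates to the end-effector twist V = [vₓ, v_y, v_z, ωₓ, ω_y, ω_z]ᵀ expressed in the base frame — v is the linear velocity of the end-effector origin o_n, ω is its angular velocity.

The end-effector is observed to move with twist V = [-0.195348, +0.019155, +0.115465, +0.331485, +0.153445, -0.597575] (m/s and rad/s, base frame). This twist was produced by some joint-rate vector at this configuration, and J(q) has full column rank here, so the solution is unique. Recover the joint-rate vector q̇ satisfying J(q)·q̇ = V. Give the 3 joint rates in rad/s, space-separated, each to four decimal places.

0.2800 -0.3230 -0.8940

o_n = [-0.0402, 0.1836, 0.0644]
J₁: ẑ×o_n = [-0.1836, -0.0402, 0.0000], ω = ẑ
J2: z=[-0.9986, 0.0523, 0.0000] o=[-0.0079, -0.1498, 0.0000] → [0.0034, 0.0643, -0.3312, -0.9986, 0.0523, 0.0000]
J3: z=[-0.0100, -0.1905, 0.9816] o=[0.0178, 0.3403, 0.0954] → [0.1598, -0.0572, -0.0095, -0.0100, -0.1905, 0.9816]
q̇ = J⁺·V = [0.2800, -0.3230, -0.8940]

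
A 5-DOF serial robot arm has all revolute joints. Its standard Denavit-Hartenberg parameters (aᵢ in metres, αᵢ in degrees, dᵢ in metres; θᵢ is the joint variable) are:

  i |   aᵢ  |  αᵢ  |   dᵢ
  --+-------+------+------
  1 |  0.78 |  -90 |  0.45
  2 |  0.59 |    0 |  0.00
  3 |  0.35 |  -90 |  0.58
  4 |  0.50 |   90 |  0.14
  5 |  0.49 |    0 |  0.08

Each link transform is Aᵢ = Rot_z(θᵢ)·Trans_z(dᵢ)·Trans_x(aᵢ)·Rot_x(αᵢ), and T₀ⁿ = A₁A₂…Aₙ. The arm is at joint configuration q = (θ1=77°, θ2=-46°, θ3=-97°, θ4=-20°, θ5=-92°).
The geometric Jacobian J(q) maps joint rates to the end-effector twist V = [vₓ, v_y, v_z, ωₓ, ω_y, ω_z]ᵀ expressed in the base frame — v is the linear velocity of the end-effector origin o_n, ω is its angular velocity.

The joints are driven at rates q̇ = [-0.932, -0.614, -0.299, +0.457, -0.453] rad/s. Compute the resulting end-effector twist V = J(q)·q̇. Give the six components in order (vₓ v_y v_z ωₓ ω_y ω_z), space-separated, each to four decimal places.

o_n = [-0.7185, 0.5346, 1.0624]
J₁: ẑ×o_n = [-0.5346, -0.7185, 0.0000], ω = ẑ
J2: z=[-0.9744, 0.2250, 0.0000] o=[0.1755, 0.7600, 0.4500] → [0.1378, 0.5967, 0.4207, -0.9744, 0.2250, 0.0000]
J3: z=[-0.9744, 0.2250, 0.0000] o=[0.2677, 1.1594, 0.8744] → [0.0423, 0.1832, 0.8305, -0.9744, 0.2250, 0.0000]
J4: z=[0.1354, 0.5864, 0.7986] o=[-0.3604, 1.0175, 1.0850] → [0.3723, -0.2829, 0.1446, 0.1354, 0.5864, 0.7986]
J5: z=[-0.8542, 0.4775, -0.2058] o=[-0.5924, 0.7724, 1.4796] → [-0.2482, -0.3304, 0.2633, -0.8542, 0.4775, -0.2058]
V = J·q̇ = [0.6836, 0.2689, -0.5598, 1.3384, -0.1537, -0.4738]

0.6836 0.2689 -0.5598 1.3384 -0.1537 -0.4738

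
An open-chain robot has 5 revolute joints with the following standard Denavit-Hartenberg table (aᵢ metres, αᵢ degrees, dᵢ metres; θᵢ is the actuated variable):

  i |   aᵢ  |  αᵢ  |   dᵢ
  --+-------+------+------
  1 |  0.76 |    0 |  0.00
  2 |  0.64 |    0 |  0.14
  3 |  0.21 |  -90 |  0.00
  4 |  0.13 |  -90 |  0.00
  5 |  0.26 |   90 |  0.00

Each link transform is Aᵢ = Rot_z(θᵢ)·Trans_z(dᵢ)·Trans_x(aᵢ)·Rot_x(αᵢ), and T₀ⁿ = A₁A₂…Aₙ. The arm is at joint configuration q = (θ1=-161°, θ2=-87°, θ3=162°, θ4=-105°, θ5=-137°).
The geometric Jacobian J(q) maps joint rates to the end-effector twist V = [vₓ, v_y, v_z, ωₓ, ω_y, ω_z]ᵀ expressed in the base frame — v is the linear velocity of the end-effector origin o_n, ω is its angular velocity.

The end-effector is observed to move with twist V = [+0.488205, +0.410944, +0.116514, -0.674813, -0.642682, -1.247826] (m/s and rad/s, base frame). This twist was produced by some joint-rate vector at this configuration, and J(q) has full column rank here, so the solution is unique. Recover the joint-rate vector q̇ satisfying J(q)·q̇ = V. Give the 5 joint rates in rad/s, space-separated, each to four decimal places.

-0.5090 -0.8320 -0.0660 -0.7180 0.6150

o_n = [-0.7657, 0.1333, 0.0819]
J₁: ẑ×o_n = [-0.1333, -0.7657, 0.0000], ω = ẑ
J2: z=[0.0000, 0.0000, 1.0000] o=[-0.7186, -0.2474, 0.0000] → [-0.3807, -0.0471, 0.0000, 0.0000, 0.0000, 1.0000]
J3: z=[0.0000, 0.0000, 1.0000] o=[-0.9583, 0.3460, 0.1400] → [0.2126, 0.1926, -0.0000, 0.0000, 0.0000, 1.0000]
J4: z=[0.9976, 0.0698, 0.0000] o=[-0.9437, 0.1365, 0.1400] → [-0.0041, 0.0580, -0.0156, 0.9976, 0.0698, 0.0000]
J5: z=[0.0674, -0.9636, 0.2588] o=[-0.9460, 0.1700, 0.2656] → [0.1865, 0.0590, 0.1713, 0.0674, -0.9636, 0.2588]
q̇ = J⁺·V = [-0.5090, -0.8320, -0.0660, -0.7180, 0.6150]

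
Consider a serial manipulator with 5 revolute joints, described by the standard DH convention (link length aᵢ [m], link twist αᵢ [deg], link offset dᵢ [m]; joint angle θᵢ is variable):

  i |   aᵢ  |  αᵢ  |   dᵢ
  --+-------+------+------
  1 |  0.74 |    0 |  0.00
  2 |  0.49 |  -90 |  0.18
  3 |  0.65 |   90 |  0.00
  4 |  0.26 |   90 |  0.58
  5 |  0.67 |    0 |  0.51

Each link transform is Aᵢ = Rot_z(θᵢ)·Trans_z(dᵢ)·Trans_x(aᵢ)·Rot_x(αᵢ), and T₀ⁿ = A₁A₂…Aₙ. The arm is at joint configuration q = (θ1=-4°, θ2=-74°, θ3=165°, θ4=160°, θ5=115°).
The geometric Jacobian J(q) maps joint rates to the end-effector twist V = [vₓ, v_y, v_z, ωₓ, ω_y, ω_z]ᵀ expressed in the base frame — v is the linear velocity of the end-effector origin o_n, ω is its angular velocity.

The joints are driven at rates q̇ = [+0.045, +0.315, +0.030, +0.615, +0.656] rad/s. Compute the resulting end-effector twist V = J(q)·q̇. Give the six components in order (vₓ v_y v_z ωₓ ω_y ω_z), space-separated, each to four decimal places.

-0.0907 0.3613 0.1729 0.6203 0.1907 -0.2921

o_n = [1.1950, 0.0660, -1.1858]
J₁: ẑ×o_n = [-0.0660, 1.1950, 0.0000], ω = ẑ
J2: z=[0.0000, 0.0000, 1.0000] o=[0.7382, -0.0516, 0.0000] → [-0.1176, 0.4568, 0.0000, 0.0000, 0.0000, 1.0000]
J3: z=[0.9781, 0.2079, 0.0000] o=[0.8401, -0.5309, 0.1800] → [-0.2840, 1.3359, 0.5101, 0.9781, 0.2079, 0.0000]
J4: z=[0.0538, -0.2532, -0.9659] o=[0.7095, 0.0832, 0.0118] → [0.2866, -0.4045, 0.1220, 0.0538, -0.2532, -0.9659]
J5: z=[0.8505, 0.5185, -0.0885] o=[0.8768, -0.2760, -0.4852] → [-0.3330, 0.5676, 0.1258, 0.8505, 0.5185, -0.0885]
V = J·q̇ = [-0.0907, 0.3613, 0.1729, 0.6203, 0.1907, -0.2921]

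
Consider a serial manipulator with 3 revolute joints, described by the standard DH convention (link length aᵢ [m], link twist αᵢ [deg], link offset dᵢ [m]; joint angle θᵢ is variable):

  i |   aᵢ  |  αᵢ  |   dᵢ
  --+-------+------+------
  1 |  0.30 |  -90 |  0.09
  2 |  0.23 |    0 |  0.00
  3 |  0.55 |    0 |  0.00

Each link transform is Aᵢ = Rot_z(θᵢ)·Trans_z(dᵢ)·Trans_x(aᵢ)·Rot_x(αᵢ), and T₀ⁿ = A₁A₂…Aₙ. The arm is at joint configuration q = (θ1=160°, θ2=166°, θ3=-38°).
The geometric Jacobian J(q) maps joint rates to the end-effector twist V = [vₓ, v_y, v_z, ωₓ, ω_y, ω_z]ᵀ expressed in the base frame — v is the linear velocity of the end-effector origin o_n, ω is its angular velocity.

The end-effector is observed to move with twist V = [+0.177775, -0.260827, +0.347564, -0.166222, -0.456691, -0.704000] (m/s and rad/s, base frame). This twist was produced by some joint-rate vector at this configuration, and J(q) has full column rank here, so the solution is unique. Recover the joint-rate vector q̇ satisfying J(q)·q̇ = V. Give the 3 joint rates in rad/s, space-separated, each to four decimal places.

-0.7040 0.8200 -0.3340

o_n = [0.2460, -0.0895, -0.3990]
J₁: ẑ×o_n = [0.0895, 0.2460, -0.0000], ω = ẑ
J2: z=[-0.3420, -0.9397, 0.0000] o=[-0.2819, 0.1026, 0.0900] → [0.4596, -0.1673, 0.5618, -0.3420, -0.9397, 0.0000]
J3: z=[-0.3420, -0.9397, 0.0000] o=[-0.0722, 0.0263, 0.0344] → [0.4073, -0.1482, 0.3386, -0.3420, -0.9397, 0.0000]
q̇ = J⁺·V = [-0.7040, 0.8200, -0.3340]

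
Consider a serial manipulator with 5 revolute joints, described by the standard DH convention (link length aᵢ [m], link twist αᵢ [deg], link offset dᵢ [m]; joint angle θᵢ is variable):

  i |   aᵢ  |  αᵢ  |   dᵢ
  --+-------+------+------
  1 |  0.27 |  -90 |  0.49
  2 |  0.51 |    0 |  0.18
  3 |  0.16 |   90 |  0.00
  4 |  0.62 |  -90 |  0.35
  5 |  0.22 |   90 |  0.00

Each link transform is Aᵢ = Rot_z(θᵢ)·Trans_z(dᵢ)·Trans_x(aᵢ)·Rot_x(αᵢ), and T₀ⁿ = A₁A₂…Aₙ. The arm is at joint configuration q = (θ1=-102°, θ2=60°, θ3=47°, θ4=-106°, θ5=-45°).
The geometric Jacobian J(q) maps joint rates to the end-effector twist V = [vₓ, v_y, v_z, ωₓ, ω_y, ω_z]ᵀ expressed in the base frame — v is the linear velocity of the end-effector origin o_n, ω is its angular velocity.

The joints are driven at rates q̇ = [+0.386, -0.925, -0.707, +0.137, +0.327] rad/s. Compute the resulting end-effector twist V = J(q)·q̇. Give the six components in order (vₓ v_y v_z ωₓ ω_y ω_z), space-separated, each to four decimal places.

o_n = [-0.7661, -0.8842, -0.0481]
J₁: ẑ×o_n = [0.8842, -0.7661, 0.0000], ω = ẑ
J2: z=[0.9781, -0.2079, 0.0000] o=[-0.0561, -0.2641, 0.4900] → [0.1119, 0.5263, -0.7542, 0.9781, -0.2079, 0.0000]
J3: z=[0.9781, -0.2079, 0.0000] o=[0.0669, -0.5510, 0.0483] → [0.0200, 0.0943, -0.4992, 0.9781, -0.2079, 0.0000]
J4: z=[-0.1988, -0.9354, -0.2924] o=[0.0766, -0.5052, -0.1047] → [-0.1638, 0.2577, -0.7129, -0.1988, -0.9354, -0.2924]
J5: z=[-0.2112, 0.3322, -0.9193] o=[-0.5863, -0.7575, -0.0436] → [-0.1179, 0.1643, 0.0865, -0.2112, 0.3322, -0.9193]
V = J·q̇ = [0.1627, -0.7602, 0.9812, -1.6926, 0.3198, 0.0453]

0.1627 -0.7602 0.9812 -1.6926 0.3198 0.0453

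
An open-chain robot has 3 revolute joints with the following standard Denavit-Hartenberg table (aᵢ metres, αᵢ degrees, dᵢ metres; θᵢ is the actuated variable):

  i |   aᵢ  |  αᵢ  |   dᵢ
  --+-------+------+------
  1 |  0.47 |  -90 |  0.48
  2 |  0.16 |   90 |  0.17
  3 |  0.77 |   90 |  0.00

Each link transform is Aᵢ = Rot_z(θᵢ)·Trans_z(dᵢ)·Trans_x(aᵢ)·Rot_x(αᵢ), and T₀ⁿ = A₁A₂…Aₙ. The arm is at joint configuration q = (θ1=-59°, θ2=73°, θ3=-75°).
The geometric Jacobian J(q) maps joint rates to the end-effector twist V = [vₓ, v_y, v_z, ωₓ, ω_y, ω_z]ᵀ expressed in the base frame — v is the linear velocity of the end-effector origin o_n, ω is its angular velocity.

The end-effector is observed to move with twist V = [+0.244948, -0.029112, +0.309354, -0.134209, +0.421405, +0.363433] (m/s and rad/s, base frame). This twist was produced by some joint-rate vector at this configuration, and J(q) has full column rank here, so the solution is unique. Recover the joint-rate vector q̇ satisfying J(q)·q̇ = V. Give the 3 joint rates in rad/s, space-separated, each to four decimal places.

0.4950 0.1020 -0.4500

o_n = [-0.1956, -0.7884, 0.1364]
J₁: ẑ×o_n = [0.7884, -0.1956, 0.0000], ω = ẑ
J2: z=[0.8572, 0.5150, 0.0000] o=[0.2421, -0.4029, 0.4800] → [-0.1770, 0.2945, -0.1050, 0.8572, 0.5150, 0.0000]
J3: z=[0.4925, -0.8197, 0.2924] o=[0.4119, -0.3554, 0.3270] → [0.2828, -0.0838, -0.7113, 0.4925, -0.8197, 0.2924]
q̇ = J⁺·V = [0.4950, 0.1020, -0.4500]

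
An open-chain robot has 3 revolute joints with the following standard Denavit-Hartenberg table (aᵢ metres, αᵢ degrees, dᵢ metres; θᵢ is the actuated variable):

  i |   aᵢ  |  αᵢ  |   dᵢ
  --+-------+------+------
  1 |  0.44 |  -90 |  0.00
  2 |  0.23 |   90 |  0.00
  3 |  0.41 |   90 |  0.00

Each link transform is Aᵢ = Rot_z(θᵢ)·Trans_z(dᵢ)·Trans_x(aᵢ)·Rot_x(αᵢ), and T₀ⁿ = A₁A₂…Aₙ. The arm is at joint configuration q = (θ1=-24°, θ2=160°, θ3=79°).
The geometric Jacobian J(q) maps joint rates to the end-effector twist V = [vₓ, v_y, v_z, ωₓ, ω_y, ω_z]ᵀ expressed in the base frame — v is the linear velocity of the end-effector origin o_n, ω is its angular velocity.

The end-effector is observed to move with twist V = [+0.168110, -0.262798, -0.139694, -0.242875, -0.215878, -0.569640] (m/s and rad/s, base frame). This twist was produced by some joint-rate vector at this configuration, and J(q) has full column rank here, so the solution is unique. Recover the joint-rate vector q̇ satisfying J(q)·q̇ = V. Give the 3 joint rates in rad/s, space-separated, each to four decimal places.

-0.9380 -0.2960 -0.3920

o_n = [0.3011, 0.3065, -0.1054]
J₁: ẑ×o_n = [-0.3065, 0.3011, 0.0000], ω = ẑ
J2: z=[0.4067, 0.9135, 0.0000] o=[0.4020, -0.1790, 0.0000] → [-0.0963, 0.0429, 0.2896, 0.4067, 0.9135, 0.0000]
J3: z=[0.3125, -0.1391, -0.9397] o=[0.2045, -0.0911, -0.0787] → [0.3773, -0.0824, 0.1377, 0.3125, -0.1391, -0.9397]
q̇ = J⁺·V = [-0.9380, -0.2960, -0.3920]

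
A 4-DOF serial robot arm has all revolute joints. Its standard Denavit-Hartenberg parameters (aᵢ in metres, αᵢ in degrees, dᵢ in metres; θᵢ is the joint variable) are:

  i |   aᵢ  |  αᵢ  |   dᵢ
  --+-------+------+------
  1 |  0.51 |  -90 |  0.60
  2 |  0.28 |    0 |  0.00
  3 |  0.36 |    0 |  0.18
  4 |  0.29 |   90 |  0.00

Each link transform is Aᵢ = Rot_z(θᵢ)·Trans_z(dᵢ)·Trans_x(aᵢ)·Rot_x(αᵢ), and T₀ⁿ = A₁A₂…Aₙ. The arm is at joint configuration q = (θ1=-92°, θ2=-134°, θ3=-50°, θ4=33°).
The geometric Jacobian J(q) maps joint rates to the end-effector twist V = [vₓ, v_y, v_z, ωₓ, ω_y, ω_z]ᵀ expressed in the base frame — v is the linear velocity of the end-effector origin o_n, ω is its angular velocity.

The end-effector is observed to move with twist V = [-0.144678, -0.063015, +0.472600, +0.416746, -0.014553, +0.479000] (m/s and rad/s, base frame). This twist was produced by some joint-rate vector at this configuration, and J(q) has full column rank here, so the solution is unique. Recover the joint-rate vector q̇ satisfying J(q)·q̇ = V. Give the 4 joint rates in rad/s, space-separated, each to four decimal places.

0.4790 0.5640 0.1520 -0.2990

o_n = [0.1903, 0.2908, 0.9169]
J₁: ẑ×o_n = [-0.2908, 0.1903, 0.0000], ω = ẑ
J2: z=[0.9994, -0.0349, 0.0000] o=[-0.0178, -0.5097, 0.6000] → [-0.0111, -0.3167, 0.8073, 0.9994, -0.0349, 0.0000]
J3: z=[0.9994, -0.0349, 0.0000] o=[-0.0110, -0.3153, 0.8014] → [-0.0040, -0.1154, 0.6128, 0.9994, -0.0349, 0.0000]
J4: z=[0.9994, -0.0349, 0.0000] o=[0.1814, 0.0373, 0.7763] → [-0.0049, -0.1405, 0.2536, 0.9994, -0.0349, 0.0000]
q̇ = J⁺·V = [0.4790, 0.5640, 0.1520, -0.2990]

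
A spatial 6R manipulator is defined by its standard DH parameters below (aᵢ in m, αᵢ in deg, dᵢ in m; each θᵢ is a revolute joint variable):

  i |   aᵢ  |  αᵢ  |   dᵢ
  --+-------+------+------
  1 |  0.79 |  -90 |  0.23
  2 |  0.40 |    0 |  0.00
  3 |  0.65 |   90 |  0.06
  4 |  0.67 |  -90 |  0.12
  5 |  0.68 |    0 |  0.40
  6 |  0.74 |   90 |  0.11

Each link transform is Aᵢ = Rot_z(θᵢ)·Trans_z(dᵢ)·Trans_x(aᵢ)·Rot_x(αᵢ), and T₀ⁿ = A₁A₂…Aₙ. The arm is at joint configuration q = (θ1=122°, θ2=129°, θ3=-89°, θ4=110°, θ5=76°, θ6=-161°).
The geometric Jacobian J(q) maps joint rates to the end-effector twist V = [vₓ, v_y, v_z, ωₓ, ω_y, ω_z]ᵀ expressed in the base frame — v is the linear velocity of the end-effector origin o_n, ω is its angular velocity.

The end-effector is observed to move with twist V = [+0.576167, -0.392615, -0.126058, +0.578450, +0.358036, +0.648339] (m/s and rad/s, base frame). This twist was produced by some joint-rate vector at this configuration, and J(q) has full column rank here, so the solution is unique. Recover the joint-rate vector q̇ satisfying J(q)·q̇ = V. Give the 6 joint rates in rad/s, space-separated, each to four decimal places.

0.5480 0.2850 -0.9410 0.0750 0.9320 -0.8610

o_n = [-0.9164, 0.0882, 0.1582]
J₁: ẑ×o_n = [-0.0882, -0.9164, 0.0000], ω = ẑ
J2: z=[-0.8480, -0.5299, 0.0000] o=[-0.4186, 0.6700, 0.2300] → [0.0380, -0.0609, 0.2296, -0.8480, -0.5299, 0.0000]
J3: z=[-0.8480, -0.5299, 0.0000] o=[-0.2852, 0.4565, -0.0809] → [-0.1267, 0.2028, -0.0221, -0.8480, -0.5299, 0.0000]
J4: z=[-0.3406, 0.5451, 0.7660] o=[-0.6000, 0.8470, -0.4987] → [0.9393, -0.0186, 0.4309, -0.3406, 0.5451, 0.7660]
J5: z=[0.6715, -0.4292, 0.6040] o=[-1.0818, 0.4299, -0.2594] → [0.0271, -0.1806, -0.1584, 0.6715, -0.4292, 0.6040]
J6: z=[0.6715, -0.4292, 0.6040] o=[-0.6967, -0.2200, -0.4871] → [-0.4631, -0.5660, 0.1127, 0.6715, -0.4292, 0.6040]
q̇ = J⁺·V = [0.5480, 0.2850, -0.9410, 0.0750, 0.9320, -0.8610]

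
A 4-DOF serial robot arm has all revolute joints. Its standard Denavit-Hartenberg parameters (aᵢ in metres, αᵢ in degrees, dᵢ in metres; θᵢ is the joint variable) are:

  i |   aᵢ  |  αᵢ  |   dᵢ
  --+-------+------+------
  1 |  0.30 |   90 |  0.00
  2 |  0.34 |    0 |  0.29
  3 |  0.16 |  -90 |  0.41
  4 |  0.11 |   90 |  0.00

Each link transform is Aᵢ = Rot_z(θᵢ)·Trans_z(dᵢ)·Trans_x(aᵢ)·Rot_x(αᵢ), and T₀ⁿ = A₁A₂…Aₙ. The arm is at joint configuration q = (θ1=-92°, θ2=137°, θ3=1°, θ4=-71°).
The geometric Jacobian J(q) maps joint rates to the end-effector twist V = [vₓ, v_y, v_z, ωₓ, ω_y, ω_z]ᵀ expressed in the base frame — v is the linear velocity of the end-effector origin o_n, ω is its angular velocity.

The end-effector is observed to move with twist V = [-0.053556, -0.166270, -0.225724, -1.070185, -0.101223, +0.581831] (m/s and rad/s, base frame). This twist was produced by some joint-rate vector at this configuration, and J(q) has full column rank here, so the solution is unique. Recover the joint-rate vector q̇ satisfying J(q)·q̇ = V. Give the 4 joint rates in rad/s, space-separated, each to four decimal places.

0.4280 0.2260 0.8400 -0.2070

o_n = [-0.8002, 0.1222, 0.3629]
J₁: ẑ×o_n = [-0.1222, -0.8002, 0.0000], ω = ẑ
J2: z=[-0.9994, 0.0349, 0.0000] o=[-0.0105, -0.2998, 0.0000] → [0.0127, 0.3627, -0.3942, -0.9994, 0.0349, 0.0000]
J3: z=[-0.9994, 0.0349, 0.0000] o=[-0.2916, -0.0412, 0.2319] → [0.0046, 0.1309, -0.1455, -0.9994, 0.0349, 0.0000]
J4: z=[0.0234, 0.6687, -0.7431] o=[-0.6972, 0.0920, 0.3389] → [0.0385, 0.0760, 0.0696, 0.0234, 0.6687, -0.7431]
q̇ = J⁺·V = [0.4280, 0.2260, 0.8400, -0.2070]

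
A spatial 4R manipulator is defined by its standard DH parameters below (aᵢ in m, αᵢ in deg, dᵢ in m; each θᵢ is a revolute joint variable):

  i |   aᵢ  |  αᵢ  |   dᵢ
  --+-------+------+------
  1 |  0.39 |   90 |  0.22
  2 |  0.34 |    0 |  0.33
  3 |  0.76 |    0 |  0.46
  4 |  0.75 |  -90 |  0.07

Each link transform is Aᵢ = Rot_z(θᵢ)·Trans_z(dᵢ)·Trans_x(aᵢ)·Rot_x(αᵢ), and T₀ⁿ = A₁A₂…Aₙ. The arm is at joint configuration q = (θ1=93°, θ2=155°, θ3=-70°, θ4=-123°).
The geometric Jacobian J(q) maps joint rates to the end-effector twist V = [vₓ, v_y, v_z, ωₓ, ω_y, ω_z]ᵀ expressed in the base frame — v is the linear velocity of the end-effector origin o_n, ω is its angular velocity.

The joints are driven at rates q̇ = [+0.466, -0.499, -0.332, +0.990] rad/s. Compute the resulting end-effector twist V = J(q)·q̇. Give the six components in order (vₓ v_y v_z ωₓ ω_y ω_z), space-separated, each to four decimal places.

-0.4054 1.1554 0.1927 0.1588 0.0083 0.4660

o_n = [0.8201, 0.7831, 0.6591]
J₁: ẑ×o_n = [-0.7831, 0.8201, 0.0000], ω = ẑ
J2: z=[0.9986, 0.0523, 0.0000] o=[-0.0204, 0.3895, 0.2200] → [0.0230, -0.4385, 0.3491, 0.9986, 0.0523, 0.0000]
J3: z=[0.9986, 0.0523, 0.0000] o=[0.3253, 0.0990, 0.3637] → [0.0155, -0.2950, 0.6572, 0.9986, 0.0523, 0.0000]
J4: z=[0.9986, 0.0523, 0.0000] o=[0.7812, 0.1892, 1.1208] → [-0.0242, 0.4611, 0.5910, 0.9986, 0.0523, 0.0000]
V = J·q̇ = [-0.4054, 1.1554, 0.1927, 0.1588, 0.0083, 0.4660]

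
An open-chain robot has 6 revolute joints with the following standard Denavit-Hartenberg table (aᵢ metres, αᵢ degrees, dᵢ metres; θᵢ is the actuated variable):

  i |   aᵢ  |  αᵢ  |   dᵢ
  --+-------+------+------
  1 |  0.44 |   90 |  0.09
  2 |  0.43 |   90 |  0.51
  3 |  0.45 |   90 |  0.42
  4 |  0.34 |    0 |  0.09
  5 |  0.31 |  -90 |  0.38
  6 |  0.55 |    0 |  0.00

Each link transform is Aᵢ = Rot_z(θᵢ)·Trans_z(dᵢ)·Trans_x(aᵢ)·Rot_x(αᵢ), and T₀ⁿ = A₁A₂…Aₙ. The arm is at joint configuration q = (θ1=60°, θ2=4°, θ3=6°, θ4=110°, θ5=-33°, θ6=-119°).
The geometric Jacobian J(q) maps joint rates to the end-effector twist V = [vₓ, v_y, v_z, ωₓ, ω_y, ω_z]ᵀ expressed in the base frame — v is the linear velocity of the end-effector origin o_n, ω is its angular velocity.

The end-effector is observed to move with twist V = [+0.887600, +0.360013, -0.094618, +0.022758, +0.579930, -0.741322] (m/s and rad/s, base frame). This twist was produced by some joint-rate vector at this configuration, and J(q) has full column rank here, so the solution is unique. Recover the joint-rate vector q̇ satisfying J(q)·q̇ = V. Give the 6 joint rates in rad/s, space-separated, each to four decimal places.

-0.0530 -0.3080 0.8300 -0.8710 0.8820 -0.4780

o_n = [0.3354, 1.3807, -0.6291]
J₁: ẑ×o_n = [-1.3807, 0.3354, 0.0000], ω = ẑ
J2: z=[0.8660, -0.5000, 0.0000] o=[0.2200, 0.3811, 0.0900] → [0.3595, 0.6227, 0.9234, 0.8660, -0.5000, 0.0000]
J3: z=[0.0349, 0.0604, -0.9976] o=[0.8761, 0.4975, 0.1200] → [0.8358, 0.5656, 0.0635, 0.0349, 0.0604, -0.9976]
J4: z=[-0.8091, 0.5876, 0.0073] o=[1.1548, 0.8860, -0.2678] → [-0.2159, -0.2983, 0.0812, -0.8091, 0.5876, 0.0073]
J5: z=[-0.8091, 0.5876, 0.0073] o=[1.0249, 0.8644, -0.5939] → [-0.0244, -0.0335, -0.0127, -0.8091, 0.5876, 0.0073]
J6: z=[-0.5637, -0.7726, -0.2920] o=[0.7688, 1.1622, -0.8876] → [-0.1359, 0.2723, -0.4581, -0.5637, -0.7726, -0.2920]
q̇ = J⁺·V = [-0.0530, -0.3080, 0.8300, -0.8710, 0.8820, -0.4780]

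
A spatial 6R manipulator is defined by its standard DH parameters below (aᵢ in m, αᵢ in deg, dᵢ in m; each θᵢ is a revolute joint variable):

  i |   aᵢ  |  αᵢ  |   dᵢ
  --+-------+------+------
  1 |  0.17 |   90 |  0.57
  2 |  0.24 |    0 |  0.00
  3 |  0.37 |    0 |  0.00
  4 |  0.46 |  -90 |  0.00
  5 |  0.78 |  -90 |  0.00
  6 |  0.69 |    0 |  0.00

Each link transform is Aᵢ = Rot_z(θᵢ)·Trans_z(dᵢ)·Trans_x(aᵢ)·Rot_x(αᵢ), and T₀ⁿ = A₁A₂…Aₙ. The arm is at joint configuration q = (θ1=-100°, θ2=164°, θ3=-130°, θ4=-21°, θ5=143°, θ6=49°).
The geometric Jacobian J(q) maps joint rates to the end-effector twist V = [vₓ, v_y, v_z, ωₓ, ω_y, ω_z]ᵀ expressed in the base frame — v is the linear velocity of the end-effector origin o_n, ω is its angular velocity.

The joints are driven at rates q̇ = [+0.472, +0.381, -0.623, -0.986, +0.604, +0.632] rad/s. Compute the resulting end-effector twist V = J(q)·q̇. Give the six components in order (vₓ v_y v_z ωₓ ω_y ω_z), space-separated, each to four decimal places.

o_n = [0.7562, 0.0168, 0.2177]
J₁: ẑ×o_n = [-0.0168, 0.7562, 0.0000], ω = ẑ
J2: z=[-0.9848, 0.1736, 0.0000] o=[-0.0295, -0.1674, 0.5700] → [-0.0612, -0.3470, -0.3178, -0.9848, 0.1736, 0.0000]
J3: z=[-0.9848, 0.1736, 0.0000] o=[0.0105, 0.0598, 0.6362] → [-0.0727, -0.4121, -0.0871, -0.9848, 0.1736, 0.0000]
J4: z=[-0.9848, 0.1736, 0.0000] o=[-0.0427, -0.2423, 0.8431] → [-0.1086, -0.6159, -0.3939, -0.9848, 0.1736, 0.0000]
J5: z=[0.0391, 0.2215, 0.9744] o=[-0.1206, -0.6837, 0.9465] → [-0.8440, 0.8828, -0.1669, 0.0391, 0.2215, 0.9744]
J6: z=[-0.6847, 0.7162, -0.1354] o=[0.4471, -0.1675, 0.8064] → [-0.3967, -0.4449, -0.3475, -0.6847, 0.7162, -0.1354]
V = J·q̇ = [-0.6394, 1.3408, 0.0011, 0.8002, 0.3732, 0.9750]

-0.6394 1.3408 0.0011 0.8002 0.3732 0.9750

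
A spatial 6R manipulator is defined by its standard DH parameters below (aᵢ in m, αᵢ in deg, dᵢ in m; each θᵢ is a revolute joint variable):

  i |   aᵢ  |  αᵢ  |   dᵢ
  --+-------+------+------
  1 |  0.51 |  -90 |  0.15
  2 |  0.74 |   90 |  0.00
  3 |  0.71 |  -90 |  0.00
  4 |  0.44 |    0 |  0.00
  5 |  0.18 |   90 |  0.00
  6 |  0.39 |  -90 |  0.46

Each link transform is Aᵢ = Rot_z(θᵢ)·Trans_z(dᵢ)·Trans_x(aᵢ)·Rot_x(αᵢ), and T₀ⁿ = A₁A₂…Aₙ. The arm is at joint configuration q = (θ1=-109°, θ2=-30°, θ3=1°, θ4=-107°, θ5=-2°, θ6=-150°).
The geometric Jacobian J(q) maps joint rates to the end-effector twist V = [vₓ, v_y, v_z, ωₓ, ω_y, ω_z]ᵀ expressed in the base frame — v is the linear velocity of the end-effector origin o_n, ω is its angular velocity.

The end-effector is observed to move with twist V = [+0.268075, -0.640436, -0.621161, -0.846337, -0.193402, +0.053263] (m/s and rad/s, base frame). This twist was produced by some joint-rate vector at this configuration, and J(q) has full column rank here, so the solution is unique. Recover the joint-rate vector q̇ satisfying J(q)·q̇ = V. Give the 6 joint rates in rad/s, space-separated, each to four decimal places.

o_n = [-0.5926, -1.1329, 0.7261]
J₁: ẑ×o_n = [1.1329, -0.5926, 0.0000], ω = ẑ
J2: z=[0.9455, -0.3256, 0.0000] o=[-0.1660, -0.4822, 0.1500] → [-0.1876, -0.5447, -0.7541, 0.9455, -0.3256, 0.0000]
J3: z=[0.1628, 0.4728, 0.8660] o=[-0.3747, -1.0882, 0.5200] → [0.1362, -0.2223, 0.0958, 0.1628, 0.4728, 0.8660]
J4: z=[0.9503, -0.3112, -0.0087] o=[-0.5631, -1.6735, 0.8749] → [0.0510, 0.1417, 0.5045, 0.9503, -0.3112, -0.0087]
J5: z=[0.9503, -0.3112, -0.0087] o=[-0.4605, -1.3685, 1.1750] → [0.1418, 0.4278, 0.1828, 0.9503, -0.3112, -0.0087]
J6: z=[0.1979, 0.6256, -0.7546] o=[-0.4172, -1.2397, 1.2931] → [-0.2741, 0.2446, 0.1309, 0.1979, 0.6256, -0.7546]
q̇ = J⁺·V = [0.4010, 0.2890, -0.6010, -0.4010, -0.6290, -0.2170]

0.4010 0.2890 -0.6010 -0.4010 -0.6290 -0.2170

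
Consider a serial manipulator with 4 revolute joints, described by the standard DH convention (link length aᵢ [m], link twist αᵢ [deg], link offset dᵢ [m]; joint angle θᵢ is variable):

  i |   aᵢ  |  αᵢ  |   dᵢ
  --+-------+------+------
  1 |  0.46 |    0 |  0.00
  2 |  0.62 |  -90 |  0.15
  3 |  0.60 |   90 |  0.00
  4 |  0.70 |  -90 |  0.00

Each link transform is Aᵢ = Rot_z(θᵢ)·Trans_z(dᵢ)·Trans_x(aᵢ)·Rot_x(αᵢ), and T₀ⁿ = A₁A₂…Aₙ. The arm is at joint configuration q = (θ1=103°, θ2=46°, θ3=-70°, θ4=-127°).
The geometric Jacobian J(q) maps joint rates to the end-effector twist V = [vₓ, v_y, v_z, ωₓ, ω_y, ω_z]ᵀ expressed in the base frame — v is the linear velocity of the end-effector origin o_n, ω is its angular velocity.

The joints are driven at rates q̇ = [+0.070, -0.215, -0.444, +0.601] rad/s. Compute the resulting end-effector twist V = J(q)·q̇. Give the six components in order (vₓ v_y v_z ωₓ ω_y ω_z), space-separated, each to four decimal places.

o_n = [-0.3994, 1.2782, 0.3180]
J₁: ẑ×o_n = [-1.2782, -0.3994, 0.0000], ω = ẑ
J2: z=[0.0000, 0.0000, 1.0000] o=[-0.1035, 0.4482, 0.0000] → [-0.8300, -0.2959, 0.0000, 0.0000, 0.0000, 1.0000]
J3: z=[-0.5150, -0.8572, 0.0000] o=[-0.6349, 0.7675, 0.1500] → [-0.1440, 0.0865, -0.0611, -0.5150, -0.8572, 0.0000]
J4: z=[0.8055, -0.4840, 0.3420] o=[-0.8108, 0.8732, 0.7138] → [0.0531, 0.4596, 0.5253, 0.8055, -0.4840, 0.3420]
V = J·q̇ = [0.1848, 0.2735, 0.3429, 0.7128, 0.0897, 0.0606]

0.1848 0.2735 0.3429 0.7128 0.0897 0.0606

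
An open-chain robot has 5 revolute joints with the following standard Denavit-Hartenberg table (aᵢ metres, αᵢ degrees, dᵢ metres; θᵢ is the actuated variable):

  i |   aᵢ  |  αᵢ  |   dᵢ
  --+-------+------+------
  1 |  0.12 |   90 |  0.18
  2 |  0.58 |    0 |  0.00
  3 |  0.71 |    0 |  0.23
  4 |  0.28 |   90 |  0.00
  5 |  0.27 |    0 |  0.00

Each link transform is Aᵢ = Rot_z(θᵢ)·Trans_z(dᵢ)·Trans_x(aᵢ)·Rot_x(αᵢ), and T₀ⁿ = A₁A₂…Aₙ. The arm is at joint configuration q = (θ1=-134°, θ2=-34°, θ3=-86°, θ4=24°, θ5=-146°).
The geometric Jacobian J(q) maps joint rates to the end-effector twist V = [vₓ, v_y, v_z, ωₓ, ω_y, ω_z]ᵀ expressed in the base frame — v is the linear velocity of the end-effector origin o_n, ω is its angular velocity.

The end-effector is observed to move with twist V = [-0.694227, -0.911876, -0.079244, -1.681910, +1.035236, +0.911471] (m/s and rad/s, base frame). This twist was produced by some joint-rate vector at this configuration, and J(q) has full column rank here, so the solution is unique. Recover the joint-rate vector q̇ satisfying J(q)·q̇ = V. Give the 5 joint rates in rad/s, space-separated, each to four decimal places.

0.9560 0.6220 0.5920 0.7150 -0.4260

o_n = [-0.2235, -0.1177, -0.8151]
J₁: ẑ×o_n = [0.1177, -0.2235, 0.0000], ω = ẑ
J2: z=[-0.7193, 0.6947, 0.0000] o=[-0.0834, -0.0863, 0.1800] → [-0.6912, -0.7158, 0.1200, -0.7193, 0.6947, 0.0000]
J3: z=[-0.7193, 0.6947, 0.0000] o=[-0.4174, -0.4322, -0.1443] → [-0.4659, -0.4825, -0.3609, -0.7193, 0.6947, 0.0000]
J4: z=[-0.7193, 0.6947, 0.0000] o=[-0.3362, -0.0171, -0.7592] → [-0.0388, -0.0402, -0.0059, -0.7193, 0.6947, 0.0000]
J5: z=[0.6909, 0.7154, 0.1045] o=[-0.3159, 0.0040, -1.0377] → [0.1720, -0.1441, -0.1502, 0.6909, 0.7154, 0.1045]
q̇ = J⁺·V = [0.9560, 0.6220, 0.5920, 0.7150, -0.4260]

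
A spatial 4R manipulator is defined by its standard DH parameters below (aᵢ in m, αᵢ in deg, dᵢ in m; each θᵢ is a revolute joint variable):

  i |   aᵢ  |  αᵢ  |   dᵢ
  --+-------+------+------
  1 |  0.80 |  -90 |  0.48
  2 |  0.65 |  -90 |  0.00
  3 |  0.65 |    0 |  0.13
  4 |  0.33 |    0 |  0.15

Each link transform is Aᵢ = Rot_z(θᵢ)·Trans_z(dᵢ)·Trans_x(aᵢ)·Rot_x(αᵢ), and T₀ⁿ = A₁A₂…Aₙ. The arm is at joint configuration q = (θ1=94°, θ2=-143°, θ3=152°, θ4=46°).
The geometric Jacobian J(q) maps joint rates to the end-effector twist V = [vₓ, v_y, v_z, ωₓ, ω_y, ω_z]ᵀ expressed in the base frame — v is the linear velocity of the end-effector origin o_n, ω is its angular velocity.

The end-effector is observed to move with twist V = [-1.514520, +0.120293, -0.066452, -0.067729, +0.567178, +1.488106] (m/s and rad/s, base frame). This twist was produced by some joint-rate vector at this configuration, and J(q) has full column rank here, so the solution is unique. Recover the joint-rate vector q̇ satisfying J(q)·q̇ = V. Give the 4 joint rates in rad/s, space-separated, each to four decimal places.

o_n = [0.1219, 1.1697, 0.5605]
J₁: ẑ×o_n = [-1.1697, 0.1219, 0.0000], ω = ẑ
J2: z=[-0.9976, -0.0698, 0.0000] o=[-0.0558, 0.7981, 0.4800] → [-0.0056, 0.0803, -0.3584, -0.9976, -0.0698, 0.0000]
J3: z=[-0.0420, 0.6003, 0.7986] o=[-0.0196, 0.2802, 0.8712] → [-0.8969, 0.0999, -0.1223, -0.0420, 0.6003, 0.7986]
J4: z=[-0.0420, 0.6003, 0.7986] o=[0.2474, 0.8368, 0.6296] → [-0.3074, -0.1031, 0.0614, -0.0420, 0.6003, 0.7986]
q̇ = J⁺·V = [0.7310, 0.0280, 0.6240, 0.3240]

0.7310 0.0280 0.6240 0.3240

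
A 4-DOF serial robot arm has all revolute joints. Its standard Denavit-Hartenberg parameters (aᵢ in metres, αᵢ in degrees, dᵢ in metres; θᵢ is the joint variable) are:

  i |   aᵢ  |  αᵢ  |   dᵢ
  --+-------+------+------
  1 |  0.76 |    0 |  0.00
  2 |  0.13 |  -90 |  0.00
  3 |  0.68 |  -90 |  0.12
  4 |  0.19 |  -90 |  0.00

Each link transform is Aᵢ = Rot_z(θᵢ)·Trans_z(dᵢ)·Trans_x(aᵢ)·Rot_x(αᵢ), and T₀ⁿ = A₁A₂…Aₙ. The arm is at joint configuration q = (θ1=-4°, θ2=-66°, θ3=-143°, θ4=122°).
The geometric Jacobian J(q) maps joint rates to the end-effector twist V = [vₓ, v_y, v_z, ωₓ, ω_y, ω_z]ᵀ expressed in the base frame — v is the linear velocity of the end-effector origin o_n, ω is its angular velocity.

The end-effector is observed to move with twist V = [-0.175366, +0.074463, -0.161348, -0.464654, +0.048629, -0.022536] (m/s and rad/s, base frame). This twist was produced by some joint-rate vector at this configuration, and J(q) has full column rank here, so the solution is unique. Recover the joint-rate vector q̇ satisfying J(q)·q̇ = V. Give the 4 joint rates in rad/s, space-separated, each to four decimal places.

-0.0720 0.3210 -0.4200 -0.3400

o_n = [0.6057, 0.2455, 0.3486]
J₁: ẑ×o_n = [-0.2455, 0.6057, 0.0000], ω = ẑ
J2: z=[0.0000, 0.0000, 1.0000] o=[0.7581, -0.0530, 0.0000] → [-0.2985, -0.1524, 0.0000, 0.0000, 0.0000, 1.0000]
J3: z=[0.9397, 0.3420, 0.0000] o=[0.8026, -0.1752, 0.0000] → [0.1192, -0.3276, 0.4627, 0.9397, 0.3420, 0.0000]
J4: z=[0.2058, -0.5655, 0.7986] o=[0.7296, 0.3762, 0.4092] → [0.1386, -0.0865, -0.0970, 0.2058, -0.5655, 0.7986]
q̇ = J⁺·V = [-0.0720, 0.3210, -0.4200, -0.3400]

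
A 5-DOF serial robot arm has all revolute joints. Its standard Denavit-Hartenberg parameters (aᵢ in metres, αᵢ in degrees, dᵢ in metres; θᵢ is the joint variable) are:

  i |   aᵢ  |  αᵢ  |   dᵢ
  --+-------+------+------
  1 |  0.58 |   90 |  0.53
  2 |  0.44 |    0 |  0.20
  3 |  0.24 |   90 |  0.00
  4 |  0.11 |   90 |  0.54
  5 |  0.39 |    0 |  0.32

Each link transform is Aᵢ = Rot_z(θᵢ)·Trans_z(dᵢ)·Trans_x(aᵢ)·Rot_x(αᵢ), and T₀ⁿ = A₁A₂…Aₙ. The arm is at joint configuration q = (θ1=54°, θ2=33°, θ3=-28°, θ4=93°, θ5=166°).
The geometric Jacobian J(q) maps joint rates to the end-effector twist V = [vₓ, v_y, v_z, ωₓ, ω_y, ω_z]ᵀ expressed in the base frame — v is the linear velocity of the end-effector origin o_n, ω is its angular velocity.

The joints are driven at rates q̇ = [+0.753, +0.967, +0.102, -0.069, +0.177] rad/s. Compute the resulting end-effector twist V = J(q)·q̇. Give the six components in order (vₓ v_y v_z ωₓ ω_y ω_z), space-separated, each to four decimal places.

-0.7984 0.9873 1.0921 0.9723 -0.4962 0.8371

o_n = [0.8847, 1.3049, 0.1877]
J₁: ẑ×o_n = [-1.3049, 0.8847, 0.0000], ω = ẑ
J2: z=[0.8090, -0.5878, 0.0000] o=[0.3409, 0.4692, 0.5300] → [0.2012, 0.2769, 0.9957, 0.8090, -0.5878, 0.0000]
J3: z=[0.8090, -0.5878, 0.0000] o=[0.7196, 0.6502, 0.7696] → [0.3421, 0.4708, 0.6267, 0.8090, -0.5878, 0.0000]
J4: z=[0.0512, 0.0705, -0.9962] o=[0.8602, 0.8436, 0.7906] → [0.4170, 0.0064, 0.0219, 0.0512, 0.0705, -0.9962]
J5: z=[0.6271, 0.7741, 0.0870] o=[0.9733, 0.8125, 0.2521] → [-0.0927, 0.0327, 0.3774, 0.6271, 0.7741, 0.0870]
V = J·q̇ = [-0.7984, 0.9873, 1.0921, 0.9723, -0.4962, 0.8371]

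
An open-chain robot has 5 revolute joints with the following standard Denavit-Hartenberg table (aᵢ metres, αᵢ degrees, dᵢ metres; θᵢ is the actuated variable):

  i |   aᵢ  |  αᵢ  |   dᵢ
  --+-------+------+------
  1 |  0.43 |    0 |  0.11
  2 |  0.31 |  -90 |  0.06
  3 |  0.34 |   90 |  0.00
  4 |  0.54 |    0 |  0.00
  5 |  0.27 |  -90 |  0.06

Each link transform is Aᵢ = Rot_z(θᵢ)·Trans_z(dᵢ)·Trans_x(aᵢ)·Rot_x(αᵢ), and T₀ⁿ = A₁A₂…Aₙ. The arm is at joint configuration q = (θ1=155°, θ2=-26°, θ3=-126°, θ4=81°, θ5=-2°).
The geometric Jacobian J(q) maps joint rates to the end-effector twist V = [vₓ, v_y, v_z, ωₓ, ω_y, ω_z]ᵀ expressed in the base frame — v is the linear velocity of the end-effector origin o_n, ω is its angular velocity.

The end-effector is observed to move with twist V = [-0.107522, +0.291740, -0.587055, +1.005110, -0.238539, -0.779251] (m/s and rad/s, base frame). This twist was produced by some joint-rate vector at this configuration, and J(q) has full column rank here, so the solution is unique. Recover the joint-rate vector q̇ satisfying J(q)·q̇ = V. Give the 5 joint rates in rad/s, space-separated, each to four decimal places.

-0.4850 0.3000 -0.6310 0.3780 0.6330

o_n = [-0.9986, -0.3350, 0.5198]
J₁: ẑ×o_n = [0.3350, -0.9986, 0.0000], ω = ẑ
J2: z=[0.0000, 0.0000, 1.0000] o=[-0.3897, 0.1817, 0.1100] → [0.5167, -0.6089, 0.0000, 0.0000, 0.0000, 1.0000]
J3: z=[-0.7771, -0.6293, 0.0000] o=[-0.5848, 0.4226, 0.1700] → [-0.2201, 0.2719, 0.3283, -0.7771, -0.6293, 0.0000]
J4: z=[0.5091, -0.6287, -0.5878] o=[-0.4590, 0.2673, 0.4451] → [-0.4010, 0.2791, -0.6459, 0.5091, -0.6287, -0.5878]
J5: z=[0.5091, -0.6287, -0.5878] o=[-0.8423, -0.1069, 0.5134] → [-0.1381, 0.0886, -0.2144, 0.5091, -0.6287, -0.5878]
q̇ = J⁺·V = [-0.4850, 0.3000, -0.6310, 0.3780, 0.6330]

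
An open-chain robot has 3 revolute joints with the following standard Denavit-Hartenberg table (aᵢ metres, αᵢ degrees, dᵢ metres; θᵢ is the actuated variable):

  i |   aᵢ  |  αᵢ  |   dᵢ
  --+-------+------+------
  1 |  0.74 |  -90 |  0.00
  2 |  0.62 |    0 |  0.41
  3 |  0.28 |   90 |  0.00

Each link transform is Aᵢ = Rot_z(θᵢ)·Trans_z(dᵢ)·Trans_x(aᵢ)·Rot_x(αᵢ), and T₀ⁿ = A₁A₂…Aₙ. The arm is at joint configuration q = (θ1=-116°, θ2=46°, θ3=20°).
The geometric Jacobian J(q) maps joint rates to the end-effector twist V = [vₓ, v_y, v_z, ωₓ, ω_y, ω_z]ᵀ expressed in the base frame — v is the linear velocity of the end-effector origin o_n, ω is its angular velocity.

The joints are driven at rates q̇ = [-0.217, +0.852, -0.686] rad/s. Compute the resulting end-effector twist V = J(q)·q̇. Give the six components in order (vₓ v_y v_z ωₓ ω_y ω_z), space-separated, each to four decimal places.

o_n = [-0.1946, -1.3343, -0.7018]
J₁: ẑ×o_n = [1.3343, -0.1946, 0.0000], ω = ẑ
J2: z=[0.8988, -0.4384, 0.0000] o=[-0.3244, -0.6651, 0.0000] → [0.3076, 0.6308, -0.5446, 0.8988, -0.4384, 0.0000]
J3: z=[0.8988, -0.4384, 0.0000] o=[-0.1447, -1.2319, -0.4460] → [0.1121, 0.2299, -0.1139, 0.8988, -0.4384, 0.0000]
V = J·q̇ = [-0.1044, 0.4219, -0.3859, 0.1492, -0.0728, -0.2170]

-0.1044 0.4219 -0.3859 0.1492 -0.0728 -0.2170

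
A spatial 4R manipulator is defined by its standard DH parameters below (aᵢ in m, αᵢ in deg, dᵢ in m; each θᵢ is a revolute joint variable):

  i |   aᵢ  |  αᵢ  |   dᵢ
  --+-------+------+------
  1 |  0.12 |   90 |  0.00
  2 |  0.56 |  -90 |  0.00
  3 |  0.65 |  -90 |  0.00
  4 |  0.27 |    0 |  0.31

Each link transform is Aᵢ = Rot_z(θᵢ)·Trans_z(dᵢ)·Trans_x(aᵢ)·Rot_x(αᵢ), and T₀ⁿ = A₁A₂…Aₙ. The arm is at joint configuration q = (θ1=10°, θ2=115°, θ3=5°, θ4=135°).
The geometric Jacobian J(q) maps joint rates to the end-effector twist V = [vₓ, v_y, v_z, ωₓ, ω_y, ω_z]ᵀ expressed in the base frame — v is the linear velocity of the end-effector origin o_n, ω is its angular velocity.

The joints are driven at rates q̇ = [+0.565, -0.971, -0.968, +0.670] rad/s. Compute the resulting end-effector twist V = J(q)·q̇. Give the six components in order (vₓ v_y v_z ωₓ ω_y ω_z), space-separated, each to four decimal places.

o_n = [-0.1842, 0.3217, 0.9782]
J₁: ẑ×o_n = [-0.3217, -0.1842, 0.0000], ω = ẑ
J2: z=[0.1736, -0.9848, 0.0000] o=[0.1182, 0.0208, 0.0000] → [-0.9634, -0.1699, -0.2455, 0.1736, -0.9848, 0.0000]
J3: z=[-0.8925, -0.1574, -0.4226] o=[-0.1149, -0.0203, 0.5075] → [0.0705, 0.4494, -0.3161, -0.8925, -0.1574, -0.4226]
J4: z=[-0.1367, 0.9875, -0.0790] o=[-0.3942, -0.0120, 1.0944] → [-0.0884, -0.0325, -0.2531, -0.1367, 0.9875, -0.0790]
V = J·q̇ = [0.6262, -0.3959, 0.3749, 0.6038, 1.7702, 0.9212]

0.6262 -0.3959 0.3749 0.6038 1.7702 0.9212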